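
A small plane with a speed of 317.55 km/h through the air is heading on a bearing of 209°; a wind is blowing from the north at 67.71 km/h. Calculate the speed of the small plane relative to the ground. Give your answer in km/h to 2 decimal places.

378.20 km/h

Taking east as x and north as y: velocity relative to the air = (-153.951, -277.735) km/h; the air relative to ground = (0.000, -67.710) km/h.
Velocity relative to ground = (-153.951, -277.735) + (0.000, -67.710) = (-153.951, -345.445) km/h.
Speed = |(-153.951, -345.445)| = 378.198 km/h.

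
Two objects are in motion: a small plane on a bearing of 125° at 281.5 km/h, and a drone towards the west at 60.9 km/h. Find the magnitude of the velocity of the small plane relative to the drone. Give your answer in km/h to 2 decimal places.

Taking east as x and north as y: small plane velocity = (230.591, -161.462) km/h; drone velocity = (-60.900, 0.000) km/h.
Velocity of small plane relative to drone = (230.591, -161.462) − (-60.900, 0.000) = (291.491, -161.462) km/h.
Magnitude = |(291.491, -161.462)| = 333.222 km/h.

333.22 km/h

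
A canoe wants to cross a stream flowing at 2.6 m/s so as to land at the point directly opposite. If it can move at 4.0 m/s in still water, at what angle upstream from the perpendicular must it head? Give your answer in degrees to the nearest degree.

41°

To cancel the current, the upstream component of the canoe's velocity must equal the flow: 4.0 sin θ = 2.6.
sin θ = 2.6 / 4.0 = 0.6500.
θ = arcsin(0.6500) = 40.542°.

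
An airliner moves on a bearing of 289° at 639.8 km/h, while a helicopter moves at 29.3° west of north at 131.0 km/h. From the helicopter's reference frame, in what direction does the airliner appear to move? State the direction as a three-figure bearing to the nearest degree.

Taking east as x and north as y: airliner velocity = (-604.943, 208.299) km/h; helicopter velocity = (-64.109, 114.241) km/h.
Velocity of airliner relative to helicopter = (-604.943, 208.299) − (-64.109, 114.241) = (-540.834, 94.057) km/h.
Bearing = atan2(-540.83, 94.06) = 279.87° clockwise from north.

280°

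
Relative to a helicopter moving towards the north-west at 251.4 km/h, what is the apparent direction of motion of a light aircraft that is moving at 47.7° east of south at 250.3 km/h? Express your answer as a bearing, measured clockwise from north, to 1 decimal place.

Taking east as x and north as y: light aircraft velocity = (185.130, -168.455) km/h; helicopter velocity = (-177.767, 177.767) km/h.
Velocity of light aircraft relative to helicopter = (185.130, -168.455) − (-177.767, 177.767) = (362.896, -346.222) km/h.
Bearing = atan2(362.90, -346.22) = 133.65° clockwise from north.

133.7°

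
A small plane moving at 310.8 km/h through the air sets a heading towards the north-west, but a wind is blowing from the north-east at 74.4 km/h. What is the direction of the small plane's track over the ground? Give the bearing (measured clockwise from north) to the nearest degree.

302°

Taking east as x and north as y: velocity relative to the air = (-219.769, 219.769) km/h; the air relative to ground = (-52.609, -52.609) km/h.
Velocity relative to ground = (-219.769, 219.769) + (-52.609, -52.609) = (-272.378, 167.160) km/h.
Bearing = atan2(-272.38, 167.16) = 301.54° clockwise from north.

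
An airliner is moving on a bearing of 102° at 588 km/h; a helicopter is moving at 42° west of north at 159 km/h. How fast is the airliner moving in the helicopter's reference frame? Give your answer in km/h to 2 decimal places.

Taking east as x and north as y: airliner velocity = (575.151, -122.252) km/h; helicopter velocity = (-106.392, 118.160) km/h.
Velocity of airliner relative to helicopter = (575.151, -122.252) − (-106.392, 118.160) = (681.543, -240.412) km/h.
Magnitude = |(681.543, -240.412)| = 722.702 km/h.

722.70 km/h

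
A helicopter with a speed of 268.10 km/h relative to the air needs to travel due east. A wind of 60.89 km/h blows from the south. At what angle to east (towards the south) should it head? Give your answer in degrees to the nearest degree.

13°

The wind pushes perpendicular to the desired track; the heading must have a component into the wind equal to 60.89 km/h: 268.10 sin θ = 60.89.
sin θ = 0.2271, so θ = 13.127°.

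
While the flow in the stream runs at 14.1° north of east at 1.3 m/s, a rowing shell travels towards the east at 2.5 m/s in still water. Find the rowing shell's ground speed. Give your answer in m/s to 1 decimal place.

3.8 m/s

Taking east as x and north as y: velocity relative to the water = (2.500, 0.000) m/s; the water relative to ground = (1.261, 0.317) m/s.
Velocity relative to ground = (2.500, 0.000) + (1.261, 0.317) = (3.761, 0.317) m/s.
Speed = |(3.761, 0.317)| = 3.774 m/s.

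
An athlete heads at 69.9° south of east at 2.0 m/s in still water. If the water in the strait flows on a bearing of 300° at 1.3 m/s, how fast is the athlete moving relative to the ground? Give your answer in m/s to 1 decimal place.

1.3 m/s

Taking east as x and north as y: velocity relative to the water = (0.687, -1.878) m/s; the water relative to ground = (-1.126, 0.650) m/s.
Velocity relative to ground = (0.687, -1.878) + (-1.126, 0.650) = (-0.439, -1.228) m/s.
Speed = |(-0.439, -1.228)| = 1.304 m/s.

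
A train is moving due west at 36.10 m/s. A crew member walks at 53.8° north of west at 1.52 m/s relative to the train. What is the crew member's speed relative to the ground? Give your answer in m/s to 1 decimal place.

37.0 m/s

Taking east as x and north as y: train velocity = (-36.100, 0.000) m/s; crew member velocity relative to train = (-0.898, 1.227) m/s.
Velocity relative to ground = (-36.100, 0.000) + (-0.898, 1.227) = (-36.998, 1.227) m/s.
Speed = |(-36.998, 1.227)| = 37.018 m/s.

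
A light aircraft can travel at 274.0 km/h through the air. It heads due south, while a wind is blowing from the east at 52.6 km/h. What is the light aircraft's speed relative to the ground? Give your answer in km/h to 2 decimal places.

Taking east as x and north as y: velocity relative to the air = (0.000, -274.000) km/h; the air relative to ground = (-52.600, 0.000) km/h.
Velocity relative to ground = (0.000, -274.000) + (-52.600, 0.000) = (-52.600, -274.000) km/h.
Speed = |(-52.600, -274.000)| = 279.003 km/h.

279.00 km/h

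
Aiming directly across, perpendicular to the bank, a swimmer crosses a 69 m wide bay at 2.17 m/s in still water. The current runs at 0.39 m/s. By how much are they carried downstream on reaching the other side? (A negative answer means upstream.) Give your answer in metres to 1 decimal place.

Perpendicular speed = 2.170 m/s; crossing time = 69 / 2.170 = 31.797 s.
Net downstream speed = 0.390 m/s.
Drift = 0.390 × 31.797 = 12.401 m (downstream).

12.4 m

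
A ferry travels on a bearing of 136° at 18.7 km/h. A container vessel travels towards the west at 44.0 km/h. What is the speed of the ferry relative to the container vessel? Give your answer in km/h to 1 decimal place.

58.6 km/h

Taking east as x and north as y: ferry velocity = (12.990, -13.452) km/h; container vessel velocity = (-44.000, 0.000) km/h.
Velocity of ferry relative to container vessel = (12.990, -13.452) − (-44.000, 0.000) = (56.990, -13.452) km/h.
Magnitude = |(56.990, -13.452)| = 58.556 km/h.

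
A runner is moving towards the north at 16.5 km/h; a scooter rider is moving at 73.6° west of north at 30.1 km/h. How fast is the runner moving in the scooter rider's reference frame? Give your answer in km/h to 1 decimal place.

30.0 km/h

Taking east as x and north as y: runner velocity = (0.000, 16.500) km/h; scooter rider velocity = (-28.875, 8.498) km/h.
Velocity of runner relative to scooter rider = (0.000, 16.500) − (-28.875, 8.498) = (28.875, 8.002) km/h.
Magnitude = |(28.875, 8.002)| = 29.963 km/h.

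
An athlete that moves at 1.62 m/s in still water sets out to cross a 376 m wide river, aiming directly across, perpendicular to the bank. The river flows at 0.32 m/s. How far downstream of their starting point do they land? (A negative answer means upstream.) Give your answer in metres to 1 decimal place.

74.3 m

Perpendicular speed = 1.620 m/s; crossing time = 376 / 1.620 = 232.099 s.
Net downstream speed = 0.320 m/s.
Drift = 0.320 × 232.099 = 74.272 m (downstream).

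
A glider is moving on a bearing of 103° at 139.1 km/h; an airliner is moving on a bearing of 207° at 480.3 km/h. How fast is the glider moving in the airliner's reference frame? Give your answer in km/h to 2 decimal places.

Taking east as x and north as y: glider velocity = (135.535, -31.291) km/h; airliner velocity = (-218.052, -427.950) km/h.
Velocity of glider relative to airliner = (135.535, -31.291) − (-218.052, -427.950) = (353.587, 396.660) km/h.
Magnitude = |(353.587, 396.660)| = 531.378 km/h.

531.38 km/h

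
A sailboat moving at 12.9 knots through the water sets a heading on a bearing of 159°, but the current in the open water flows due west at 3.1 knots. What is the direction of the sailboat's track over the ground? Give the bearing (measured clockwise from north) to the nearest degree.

173°

Taking east as x and north as y: velocity relative to the water = (4.623, -12.043) knots; the water relative to ground = (-3.100, 0.000) knots.
Velocity relative to ground = (4.623, -12.043) + (-3.100, 0.000) = (1.523, -12.043) knots.
Bearing = atan2(1.52, -12.04) = 172.79° clockwise from north.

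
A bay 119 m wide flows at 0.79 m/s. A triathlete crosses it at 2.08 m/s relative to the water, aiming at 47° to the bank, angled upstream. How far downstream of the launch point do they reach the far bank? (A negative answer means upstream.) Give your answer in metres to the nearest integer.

Perpendicular speed = 1.521 m/s; crossing time = 119 / 1.521 = 78.227 s.
Net downstream speed = -0.629 m/s.
Drift = -0.629 × 78.227 = -49.170 m (upstream).

-49 m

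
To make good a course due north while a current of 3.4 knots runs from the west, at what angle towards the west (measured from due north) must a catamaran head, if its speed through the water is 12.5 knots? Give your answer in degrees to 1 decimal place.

The current pushes perpendicular to the desired track; the heading must have a component into the current equal to 3.4 knots: 12.5 sin θ = 3.4.
sin θ = 0.2720, so θ = 15.783°.

15.8°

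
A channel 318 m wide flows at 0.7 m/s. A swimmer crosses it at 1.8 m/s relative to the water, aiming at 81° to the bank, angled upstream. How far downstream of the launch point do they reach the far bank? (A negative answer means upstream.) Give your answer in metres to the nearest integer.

75 m

Perpendicular speed = 1.778 m/s; crossing time = 318 / 1.778 = 178.869 s.
Net downstream speed = 0.418 m/s.
Drift = 0.418 × 178.869 = 74.842 m (downstream).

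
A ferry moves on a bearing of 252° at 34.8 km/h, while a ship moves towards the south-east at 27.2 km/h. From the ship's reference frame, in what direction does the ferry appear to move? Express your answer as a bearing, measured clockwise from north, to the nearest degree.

279°

Taking east as x and north as y: ferry velocity = (-33.097, -10.754) km/h; ship velocity = (19.233, -19.233) km/h.
Velocity of ferry relative to ship = (-33.097, -10.754) − (19.233, -19.233) = (-52.330, 8.480) km/h.
Bearing = atan2(-52.33, 8.48) = 279.20° clockwise from north.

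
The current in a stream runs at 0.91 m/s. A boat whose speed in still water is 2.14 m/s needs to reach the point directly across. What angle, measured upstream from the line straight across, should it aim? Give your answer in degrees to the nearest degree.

To cancel the current, the upstream component of the boat's velocity must equal the flow: 2.14 sin θ = 0.91.
sin θ = 0.91 / 2.14 = 0.4252.
θ = arcsin(0.4252) = 25.165°.

25°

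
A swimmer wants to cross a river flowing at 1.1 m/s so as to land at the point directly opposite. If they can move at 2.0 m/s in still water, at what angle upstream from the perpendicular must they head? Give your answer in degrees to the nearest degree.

33°

To cancel the current, the upstream component of the swimmer's velocity must equal the flow: 2.0 sin θ = 1.1.
sin θ = 1.1 / 2.0 = 0.5500.
θ = arcsin(0.5500) = 33.367°.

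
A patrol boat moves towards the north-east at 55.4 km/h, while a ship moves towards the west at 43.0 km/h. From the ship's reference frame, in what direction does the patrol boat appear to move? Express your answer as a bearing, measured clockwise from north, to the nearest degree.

Taking east as x and north as y: patrol boat velocity = (39.174, 39.174) km/h; ship velocity = (-43.000, 0.000) km/h.
Velocity of patrol boat relative to ship = (39.174, 39.174) − (-43.000, 0.000) = (82.174, 39.174) km/h.
Bearing = atan2(82.17, 39.17) = 64.51° clockwise from north.

065°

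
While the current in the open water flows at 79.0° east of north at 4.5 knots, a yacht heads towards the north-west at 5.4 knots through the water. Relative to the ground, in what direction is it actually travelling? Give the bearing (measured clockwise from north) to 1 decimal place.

Taking east as x and north as y: velocity relative to the water = (-3.818, 3.818) knots; the water relative to ground = (4.417, 0.859) knots.
Velocity relative to ground = (-3.818, 3.818) + (4.417, 0.859) = (0.599, 4.677) knots.
Bearing = atan2(0.60, 4.68) = 7.30° clockwise from north.

007.3°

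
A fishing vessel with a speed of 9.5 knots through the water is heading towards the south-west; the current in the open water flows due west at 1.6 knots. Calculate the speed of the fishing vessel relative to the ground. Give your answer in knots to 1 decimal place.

10.7 knots

Taking east as x and north as y: velocity relative to the water = (-6.718, -6.718) knots; the water relative to ground = (-1.600, 0.000) knots.
Velocity relative to ground = (-6.718, -6.718) + (-1.600, 0.000) = (-8.318, -6.718) knots.
Speed = |(-8.318, -6.718)| = 10.691 knots.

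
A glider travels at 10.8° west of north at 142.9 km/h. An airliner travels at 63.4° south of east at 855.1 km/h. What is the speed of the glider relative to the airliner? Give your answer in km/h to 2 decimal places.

993.36 km/h

Taking east as x and north as y: glider velocity = (-26.777, 140.369) km/h; airliner velocity = (382.879, -764.591) km/h.
Velocity of glider relative to airliner = (-26.777, 140.369) − (382.879, -764.591) = (-409.656, 904.960) km/h.
Magnitude = |(-409.656, 904.960)| = 993.363 km/h.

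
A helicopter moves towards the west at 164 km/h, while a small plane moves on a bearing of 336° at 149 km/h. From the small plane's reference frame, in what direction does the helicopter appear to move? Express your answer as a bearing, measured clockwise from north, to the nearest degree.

217°

Taking east as x and north as y: helicopter velocity = (-164.000, 0.000) km/h; small plane velocity = (-60.604, 136.118) km/h.
Velocity of helicopter relative to small plane = (-164.000, 0.000) − (-60.604, 136.118) = (-103.396, -136.118) km/h.
Bearing = atan2(-103.40, -136.12) = 217.22° clockwise from north.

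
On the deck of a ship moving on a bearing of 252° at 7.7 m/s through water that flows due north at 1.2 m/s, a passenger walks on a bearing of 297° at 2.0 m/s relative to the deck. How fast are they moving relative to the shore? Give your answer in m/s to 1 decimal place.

9.1 m/s

In east/north components (m/s): passenger relative to ship = (-1.782, 0.908); ship relative to water = (-7.323, -2.379); water relative to ground = (0.000, 1.200).
Sum = (-9.105, -0.271) m/s.
Speed = |(-9.105, -0.271)| = 9.109 m/s.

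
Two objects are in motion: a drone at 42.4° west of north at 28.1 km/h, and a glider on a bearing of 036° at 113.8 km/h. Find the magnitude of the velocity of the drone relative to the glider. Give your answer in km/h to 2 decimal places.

111.60 km/h

Taking east as x and north as y: drone velocity = (-18.948, 20.751) km/h; glider velocity = (66.890, 92.066) km/h.
Velocity of drone relative to glider = (-18.948, 20.751) − (66.890, 92.066) = (-85.838, -71.316) km/h.
Magnitude = |(-85.838, -71.316)| = 111.598 km/h.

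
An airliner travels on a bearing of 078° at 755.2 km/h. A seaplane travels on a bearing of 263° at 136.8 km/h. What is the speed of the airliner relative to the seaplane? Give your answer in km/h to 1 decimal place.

Taking east as x and north as y: airliner velocity = (738.697, 157.015) km/h; seaplane velocity = (-135.780, -16.672) km/h.
Velocity of airliner relative to seaplane = (738.697, 157.015) − (-135.780, -16.672) = (874.477, 173.687) km/h.
Magnitude = |(874.477, 173.687)| = 891.559 km/h.

891.6 km/h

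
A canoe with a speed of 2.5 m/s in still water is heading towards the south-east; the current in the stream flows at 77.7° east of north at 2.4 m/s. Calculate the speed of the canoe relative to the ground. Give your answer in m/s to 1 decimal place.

Taking east as x and north as y: velocity relative to the water = (1.768, -1.768) m/s; the water relative to ground = (2.345, 0.511) m/s.
Velocity relative to ground = (1.768, -1.768) + (2.345, 0.511) = (4.113, -1.256) m/s.
Speed = |(4.113, -1.256)| = 4.300 m/s.

4.3 m/s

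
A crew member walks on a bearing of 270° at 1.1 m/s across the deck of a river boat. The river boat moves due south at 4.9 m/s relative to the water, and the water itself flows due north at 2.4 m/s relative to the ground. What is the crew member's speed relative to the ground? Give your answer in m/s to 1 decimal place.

In east/north components (m/s): crew member relative to river boat = (-1.100, 0.000); river boat relative to water = (0.000, -4.900); water relative to ground = (0.000, 2.400).
Sum = (-1.100, -2.500) m/s.
Speed = |(-1.100, -2.500)| = 2.731 m/s.

2.7 m/s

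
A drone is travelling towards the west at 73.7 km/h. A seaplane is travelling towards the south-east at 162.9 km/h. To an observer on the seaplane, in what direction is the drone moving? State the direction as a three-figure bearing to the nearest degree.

301°

Taking east as x and north as y: drone velocity = (-73.700, 0.000) km/h; seaplane velocity = (115.188, -115.188) km/h.
Velocity of drone relative to seaplane = (-73.700, 0.000) − (115.188, -115.188) = (-188.888, 115.188) km/h.
Bearing = atan2(-188.89, 115.19) = 301.38° clockwise from north.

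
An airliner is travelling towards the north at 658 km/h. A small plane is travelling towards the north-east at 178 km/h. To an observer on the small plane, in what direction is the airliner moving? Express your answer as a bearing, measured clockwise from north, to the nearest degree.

Taking east as x and north as y: airliner velocity = (0.000, 658.000) km/h; small plane velocity = (125.865, 125.865) km/h.
Velocity of airliner relative to small plane = (0.000, 658.000) − (125.865, 125.865) = (-125.865, 532.135) km/h.
Bearing = atan2(-125.87, 532.13) = 346.69° clockwise from north.

347°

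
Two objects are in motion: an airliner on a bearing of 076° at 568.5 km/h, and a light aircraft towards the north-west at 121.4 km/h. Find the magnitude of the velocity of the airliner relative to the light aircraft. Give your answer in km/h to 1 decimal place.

639.5 km/h

Taking east as x and north as y: airliner velocity = (551.613, 137.533) km/h; light aircraft velocity = (-85.843, 85.843) km/h.
Velocity of airliner relative to light aircraft = (551.613, 137.533) − (-85.843, 85.843) = (637.456, 51.690) km/h.
Magnitude = |(637.456, 51.690)| = 639.548 km/h.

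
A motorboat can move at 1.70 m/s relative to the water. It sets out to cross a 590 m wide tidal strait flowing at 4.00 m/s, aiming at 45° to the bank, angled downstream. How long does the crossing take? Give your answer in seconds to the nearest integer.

491 s

The component of the motorboat's velocity perpendicular to the bank is 1.70 × sin 45° = 1.202 m/s.
The flow acts along the bank and has no component across it.
Time = 590 / 1.202 = 490.815 s.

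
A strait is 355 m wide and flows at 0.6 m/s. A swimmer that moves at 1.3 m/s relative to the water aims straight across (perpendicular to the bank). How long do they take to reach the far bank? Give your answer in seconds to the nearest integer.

273 s

The component of the swimmer's velocity perpendicular to the bank is 1.3 m/s.
Only the cross-stream component determines the crossing time; the current contributes nothing perpendicular to the bank.
Time = 355 / 1.300 = 273.077 s.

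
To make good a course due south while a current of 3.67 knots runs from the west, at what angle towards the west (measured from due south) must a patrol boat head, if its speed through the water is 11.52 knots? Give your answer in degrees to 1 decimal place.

18.6°

The current pushes perpendicular to the desired track; the heading must have a component into the current equal to 3.67 knots: 11.52 sin θ = 3.67.
sin θ = 0.3186, so θ = 18.577°.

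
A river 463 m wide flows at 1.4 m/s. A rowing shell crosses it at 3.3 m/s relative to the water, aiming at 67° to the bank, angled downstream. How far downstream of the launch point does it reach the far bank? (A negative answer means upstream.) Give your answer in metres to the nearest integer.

Perpendicular speed = 3.038 m/s; crossing time = 463 / 3.038 = 152.420 s.
Net downstream speed = 2.689 m/s.
Drift = 2.689 × 152.420 = 409.919 m (downstream).

410 m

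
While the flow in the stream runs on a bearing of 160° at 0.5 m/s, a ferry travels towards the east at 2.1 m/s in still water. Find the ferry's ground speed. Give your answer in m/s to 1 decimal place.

2.3 m/s

Taking east as x and north as y: velocity relative to the water = (2.100, 0.000) m/s; the water relative to ground = (0.171, -0.470) m/s.
Velocity relative to ground = (2.100, 0.000) + (0.171, -0.470) = (2.271, -0.470) m/s.
Speed = |(2.271, -0.470)| = 2.319 m/s.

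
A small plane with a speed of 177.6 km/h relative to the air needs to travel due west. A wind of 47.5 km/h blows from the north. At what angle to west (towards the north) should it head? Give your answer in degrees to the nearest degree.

16°

The wind pushes perpendicular to the desired track; the heading must have a component into the wind equal to 47.5 km/h: 177.6 sin θ = 47.5.
sin θ = 0.2675, so θ = 15.513°.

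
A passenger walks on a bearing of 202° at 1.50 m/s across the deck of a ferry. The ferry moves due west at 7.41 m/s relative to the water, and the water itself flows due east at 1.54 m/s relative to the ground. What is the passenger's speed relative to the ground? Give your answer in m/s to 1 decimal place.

6.6 m/s

In east/north components (m/s): passenger relative to ferry = (-0.562, -1.391); ferry relative to water = (-7.410, 0.000); water relative to ground = (1.540, 0.000).
Sum = (-6.432, -1.391) m/s.
Speed = |(-6.432, -1.391)| = 6.581 m/s.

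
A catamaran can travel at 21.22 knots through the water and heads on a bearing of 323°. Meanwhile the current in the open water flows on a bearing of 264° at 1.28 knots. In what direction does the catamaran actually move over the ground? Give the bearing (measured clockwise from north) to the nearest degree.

320°

Taking east as x and north as y: velocity relative to the water = (-12.771, 16.947) knots; the water relative to ground = (-1.273, -0.134) knots.
Velocity relative to ground = (-12.771, 16.947) + (-1.273, -0.134) = (-14.044, 16.813) knots.
Bearing = atan2(-14.04, 16.81) = 320.13° clockwise from north.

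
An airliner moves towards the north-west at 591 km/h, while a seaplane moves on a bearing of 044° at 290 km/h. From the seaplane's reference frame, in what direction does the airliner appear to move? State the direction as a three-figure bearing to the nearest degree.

Taking east as x and north as y: airliner velocity = (-417.900, 417.900) km/h; seaplane velocity = (201.451, 208.609) km/h.
Velocity of airliner relative to seaplane = (-417.900, 417.900) − (201.451, 208.609) = (-619.351, 209.292) km/h.
Bearing = atan2(-619.35, 209.29) = 288.67° clockwise from north.

289°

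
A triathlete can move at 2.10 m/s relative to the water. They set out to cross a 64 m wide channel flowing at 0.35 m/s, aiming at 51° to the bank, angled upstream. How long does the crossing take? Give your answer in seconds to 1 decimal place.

The component of the triathlete's velocity perpendicular to the bank is 2.10 × sin 51° = 1.632 m/s.
The flow acts along the bank and has no component across it.
Time = 64 / 1.632 = 39.216 s.

39.2 s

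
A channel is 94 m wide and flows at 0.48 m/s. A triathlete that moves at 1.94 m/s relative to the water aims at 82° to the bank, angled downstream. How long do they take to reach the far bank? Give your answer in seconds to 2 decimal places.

The component of the triathlete's velocity perpendicular to the bank is 1.94 × sin 82° = 1.921 m/s.
The current is parallel to the bank, so it does not affect the crossing time.
Time = 94 / 1.921 = 48.930 s.

48.93 s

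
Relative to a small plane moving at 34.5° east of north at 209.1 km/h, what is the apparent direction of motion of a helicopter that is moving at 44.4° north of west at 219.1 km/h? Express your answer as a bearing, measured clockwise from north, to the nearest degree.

266°

Taking east as x and north as y: helicopter velocity = (-156.541, 153.296) km/h; small plane velocity = (118.436, 172.325) km/h.
Velocity of helicopter relative to small plane = (-156.541, 153.296) − (118.436, 172.325) = (-274.977, -19.029) km/h.
Bearing = atan2(-274.98, -19.03) = 266.04° clockwise from north.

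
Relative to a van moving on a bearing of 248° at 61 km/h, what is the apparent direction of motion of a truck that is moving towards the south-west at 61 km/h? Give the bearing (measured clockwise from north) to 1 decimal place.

146.5°

Taking east as x and north as y: truck velocity = (-43.134, -43.134) km/h; van velocity = (-56.558, -22.851) km/h.
Velocity of truck relative to van = (-43.134, -43.134) − (-56.558, -22.851) = (13.425, -20.283) km/h.
Bearing = atan2(13.42, -20.28) = 146.50° clockwise from north.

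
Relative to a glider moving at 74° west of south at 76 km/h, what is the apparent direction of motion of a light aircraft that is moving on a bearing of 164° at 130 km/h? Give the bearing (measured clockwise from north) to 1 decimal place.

133.7°

Taking east as x and north as y: light aircraft velocity = (35.833, -124.964) km/h; glider velocity = (-73.056, -20.948) km/h.
Velocity of light aircraft relative to glider = (35.833, -124.964) − (-73.056, -20.948) = (108.889, -104.016) km/h.
Bearing = atan2(108.89, -104.02) = 133.69° clockwise from north.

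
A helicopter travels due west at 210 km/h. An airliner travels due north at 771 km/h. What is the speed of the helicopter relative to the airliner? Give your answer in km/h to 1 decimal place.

Taking east as x and north as y: helicopter velocity = (-210.000, 0.000) km/h; airliner velocity = (0.000, 771.000) km/h.
Velocity of helicopter relative to airliner = (-210.000, 0.000) − (0.000, 771.000) = (-210.000, -771.000) km/h.
Magnitude = |(-210.000, -771.000)| = 799.088 km/h.

799.1 km/h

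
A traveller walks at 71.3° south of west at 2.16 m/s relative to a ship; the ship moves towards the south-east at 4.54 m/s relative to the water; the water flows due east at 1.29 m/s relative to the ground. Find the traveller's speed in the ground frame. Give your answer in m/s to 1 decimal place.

In east/north components (m/s): traveller relative to ship = (-0.693, -2.046); ship relative to water = (3.210, -3.210); water relative to ground = (1.290, 0.000).
Sum = (3.808, -5.256) m/s.
Speed = |(3.808, -5.256)| = 6.491 m/s.

6.5 m/s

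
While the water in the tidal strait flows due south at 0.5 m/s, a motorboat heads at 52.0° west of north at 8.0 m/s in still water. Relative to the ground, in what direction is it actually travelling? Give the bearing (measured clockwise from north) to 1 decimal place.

305.1°

Taking east as x and north as y: velocity relative to the water = (-6.304, 4.925) m/s; the water relative to ground = (0.000, -0.500) m/s.
Velocity relative to ground = (-6.304, 4.925) + (0.000, -0.500) = (-6.304, 4.425) m/s.
Bearing = atan2(-6.30, 4.43) = 305.07° clockwise from north.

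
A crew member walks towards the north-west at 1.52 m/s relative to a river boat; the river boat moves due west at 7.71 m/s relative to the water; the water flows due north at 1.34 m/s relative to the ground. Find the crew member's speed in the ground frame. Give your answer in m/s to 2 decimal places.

9.11 m/s

In east/north components (m/s): crew member relative to river boat = (-1.075, 1.075); river boat relative to water = (-7.710, 0.000); water relative to ground = (0.000, 1.340).
Sum = (-8.785, 2.415) m/s.
Speed = |(-8.785, 2.415)| = 9.111 m/s.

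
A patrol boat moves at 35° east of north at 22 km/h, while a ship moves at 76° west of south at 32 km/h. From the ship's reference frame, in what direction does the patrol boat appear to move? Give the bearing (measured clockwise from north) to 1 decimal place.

Taking east as x and north as y: patrol boat velocity = (12.619, 18.021) km/h; ship velocity = (-31.049, -7.742) km/h.
Velocity of patrol boat relative to ship = (12.619, 18.021) − (-31.049, -7.742) = (43.668, 25.763) km/h.
Bearing = atan2(43.67, 25.76) = 59.46° clockwise from north.

059.5°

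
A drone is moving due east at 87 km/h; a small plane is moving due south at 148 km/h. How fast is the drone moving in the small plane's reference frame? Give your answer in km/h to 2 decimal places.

Taking east as x and north as y: drone velocity = (87.000, 0.000) km/h; small plane velocity = (0.000, -148.000) km/h.
Velocity of drone relative to small plane = (87.000, 0.000) − (0.000, -148.000) = (87.000, 148.000) km/h.
Magnitude = |(87.000, 148.000)| = 171.677 km/h.

171.68 km/h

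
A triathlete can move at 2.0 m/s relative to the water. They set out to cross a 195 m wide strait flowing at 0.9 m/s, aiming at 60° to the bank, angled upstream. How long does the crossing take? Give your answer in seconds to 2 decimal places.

The component of the triathlete's velocity perpendicular to the bank is 2.0 × sin 60° = 1.732 m/s.
Only the cross-stream component determines the crossing time; the current contributes nothing perpendicular to the bank.
Time = 195 / 1.732 = 112.583 s.

112.58 s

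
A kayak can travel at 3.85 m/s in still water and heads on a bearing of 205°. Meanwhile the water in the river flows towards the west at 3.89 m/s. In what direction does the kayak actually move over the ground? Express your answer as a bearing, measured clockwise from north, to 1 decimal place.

237.7°

Taking east as x and north as y: velocity relative to the water = (-1.627, -3.489) m/s; the water relative to ground = (-3.890, 0.000) m/s.
Velocity relative to ground = (-1.627, -3.489) + (-3.890, 0.000) = (-5.517, -3.489) m/s.
Bearing = atan2(-5.52, -3.49) = 237.69° clockwise from north.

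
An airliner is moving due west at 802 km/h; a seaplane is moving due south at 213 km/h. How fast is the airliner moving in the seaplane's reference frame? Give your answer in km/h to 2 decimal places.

Taking east as x and north as y: airliner velocity = (-802.000, 0.000) km/h; seaplane velocity = (0.000, -213.000) km/h.
Velocity of airliner relative to seaplane = (-802.000, 0.000) − (0.000, -213.000) = (-802.000, 213.000) km/h.
Magnitude = |(-802.000, 213.000)| = 829.803 km/h.

829.80 km/h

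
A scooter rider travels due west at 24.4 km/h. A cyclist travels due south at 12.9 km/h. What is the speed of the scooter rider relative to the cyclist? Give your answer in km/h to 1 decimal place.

Taking east as x and north as y: scooter rider velocity = (-24.400, 0.000) km/h; cyclist velocity = (0.000, -12.900) km/h.
Velocity of scooter rider relative to cyclist = (-24.400, 0.000) − (0.000, -12.900) = (-24.400, 12.900) km/h.
Magnitude = |(-24.400, 12.900)| = 27.600 km/h.

27.6 km/h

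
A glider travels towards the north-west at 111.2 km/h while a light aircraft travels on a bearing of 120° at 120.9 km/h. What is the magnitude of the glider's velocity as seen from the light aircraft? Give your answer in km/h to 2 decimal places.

230.12 km/h

Taking east as x and north as y: glider velocity = (-78.630, 78.630) km/h; light aircraft velocity = (104.702, -60.450) km/h.
Velocity of glider relative to light aircraft = (-78.630, 78.630) − (104.702, -60.450) = (-183.333, 139.080) km/h.
Magnitude = |(-183.333, 139.080)| = 230.118 km/h.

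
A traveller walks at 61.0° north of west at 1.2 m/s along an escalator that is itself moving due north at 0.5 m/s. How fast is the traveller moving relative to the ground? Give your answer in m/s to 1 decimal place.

1.7 m/s

Taking east as x and north as y: escalator velocity = (0.000, 0.500) m/s; traveller velocity relative to escalator = (-0.582, 1.050) m/s.
Velocity relative to ground = (0.000, 0.500) + (-0.582, 1.050) = (-0.582, 1.550) m/s.
Speed = |(-0.582, 1.550)| = 1.655 m/s.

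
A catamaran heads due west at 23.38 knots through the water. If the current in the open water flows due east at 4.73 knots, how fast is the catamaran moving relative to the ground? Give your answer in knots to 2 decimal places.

Taking east as x and north as y: velocity relative to the water = (-23.380, 0.000) knots; the water relative to ground = (4.730, 0.000) knots.
Velocity relative to ground = (-23.380, 0.000) + (4.730, 0.000) = (-18.650, 0.000) knots.
Speed = |(-18.650, 0.000)| = 18.650 knots.

18.65 knots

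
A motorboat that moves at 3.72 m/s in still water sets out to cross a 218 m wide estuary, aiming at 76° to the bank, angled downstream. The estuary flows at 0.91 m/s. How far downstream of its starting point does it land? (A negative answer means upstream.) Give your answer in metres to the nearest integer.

Perpendicular speed = 3.610 m/s; crossing time = 218 / 3.610 = 60.396 s.
Net downstream speed = 1.810 m/s.
Drift = 1.810 × 60.396 = 109.314 m (downstream).

109 m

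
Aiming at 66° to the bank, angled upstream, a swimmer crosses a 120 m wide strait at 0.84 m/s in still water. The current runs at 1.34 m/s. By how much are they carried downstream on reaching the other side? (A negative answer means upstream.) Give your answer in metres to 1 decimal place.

156.1 m

Perpendicular speed = 0.767 m/s; crossing time = 120 / 0.767 = 156.377 s.
Net downstream speed = 0.998 m/s.
Drift = 0.998 × 156.377 = 156.117 m (downstream).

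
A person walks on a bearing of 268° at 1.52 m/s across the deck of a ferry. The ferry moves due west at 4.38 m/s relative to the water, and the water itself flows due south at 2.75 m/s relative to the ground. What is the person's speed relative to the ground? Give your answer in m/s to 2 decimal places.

6.53 m/s

In east/north components (m/s): person relative to ferry = (-1.519, -0.053); ferry relative to water = (-4.380, 0.000); water relative to ground = (0.000, -2.750).
Sum = (-5.899, -2.803) m/s.
Speed = |(-5.899, -2.803)| = 6.531 m/s.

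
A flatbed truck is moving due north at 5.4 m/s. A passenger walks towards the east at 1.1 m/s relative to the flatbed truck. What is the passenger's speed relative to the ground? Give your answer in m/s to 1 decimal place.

Taking east as x and north as y: flatbed truck velocity = (0.000, 5.400) m/s; passenger velocity relative to flatbed truck = (1.100, 0.000) m/s.
Velocity relative to ground = (0.000, 5.400) + (1.100, 0.000) = (1.100, 5.400) m/s.
Speed = |(1.100, 5.400)| = 5.511 m/s.

5.5 m/s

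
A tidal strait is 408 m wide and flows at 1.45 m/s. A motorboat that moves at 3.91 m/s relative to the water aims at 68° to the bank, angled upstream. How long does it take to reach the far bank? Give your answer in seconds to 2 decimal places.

112.54 s

The component of the motorboat's velocity perpendicular to the bank is 3.91 × sin 68° = 3.625 m/s.
The current is parallel to the bank, so it does not affect the crossing time.
Time = 408 / 3.625 = 112.543 s.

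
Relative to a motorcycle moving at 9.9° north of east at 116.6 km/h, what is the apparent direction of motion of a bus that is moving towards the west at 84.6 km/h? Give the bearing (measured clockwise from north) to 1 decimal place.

264.3°

Taking east as x and north as y: bus velocity = (-84.600, 0.000) km/h; motorcycle velocity = (114.864, 20.047) km/h.
Velocity of bus relative to motorcycle = (-84.600, 0.000) − (114.864, 20.047) = (-199.464, -20.047) km/h.
Bearing = atan2(-199.46, -20.05) = 264.26° clockwise from north.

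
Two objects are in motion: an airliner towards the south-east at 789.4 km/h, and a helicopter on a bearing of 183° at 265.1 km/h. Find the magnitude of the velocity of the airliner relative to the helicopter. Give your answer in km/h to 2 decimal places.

642.94 km/h

Taking east as x and north as y: airliner velocity = (558.190, -558.190) km/h; helicopter velocity = (-13.874, -264.737) km/h.
Velocity of airliner relative to helicopter = (558.190, -558.190) − (-13.874, -264.737) = (572.064, -293.453) km/h.
Magnitude = |(572.064, -293.453)| = 642.941 km/h.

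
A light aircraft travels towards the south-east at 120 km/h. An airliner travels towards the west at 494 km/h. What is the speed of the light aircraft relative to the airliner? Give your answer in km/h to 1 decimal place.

585.0 km/h

Taking east as x and north as y: light aircraft velocity = (84.853, -84.853) km/h; airliner velocity = (-494.000, 0.000) km/h.
Velocity of light aircraft relative to airliner = (84.853, -84.853) − (-494.000, 0.000) = (578.853, -84.853) km/h.
Magnitude = |(578.853, -84.853)| = 585.039 km/h.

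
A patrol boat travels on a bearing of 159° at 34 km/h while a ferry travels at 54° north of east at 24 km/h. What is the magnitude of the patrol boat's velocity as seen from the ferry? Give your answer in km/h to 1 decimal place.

Taking east as x and north as y: patrol boat velocity = (12.185, -31.742) km/h; ferry velocity = (14.107, 19.416) km/h.
Velocity of patrol boat relative to ferry = (12.185, -31.742) − (14.107, 19.416) = (-1.922, -51.158) km/h.
Magnitude = |(-1.922, -51.158)| = 51.194 km/h.

51.2 km/h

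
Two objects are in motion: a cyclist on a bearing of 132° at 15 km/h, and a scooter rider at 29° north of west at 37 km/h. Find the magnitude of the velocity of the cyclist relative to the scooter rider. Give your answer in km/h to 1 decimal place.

51.7 km/h

Taking east as x and north as y: cyclist velocity = (11.147, -10.037) km/h; scooter rider velocity = (-32.361, 17.938) km/h.
Velocity of cyclist relative to scooter rider = (11.147, -10.037) − (-32.361, 17.938) = (43.508, -27.975) km/h.
Magnitude = |(43.508, -27.975)| = 51.726 km/h.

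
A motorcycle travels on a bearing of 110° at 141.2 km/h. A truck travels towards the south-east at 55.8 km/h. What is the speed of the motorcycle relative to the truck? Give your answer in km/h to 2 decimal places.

93.65 km/h

Taking east as x and north as y: motorcycle velocity = (132.685, -48.293) km/h; truck velocity = (39.457, -39.457) km/h.
Velocity of motorcycle relative to truck = (132.685, -48.293) − (39.457, -39.457) = (93.228, -8.837) km/h.
Magnitude = |(93.228, -8.837)| = 93.646 km/h.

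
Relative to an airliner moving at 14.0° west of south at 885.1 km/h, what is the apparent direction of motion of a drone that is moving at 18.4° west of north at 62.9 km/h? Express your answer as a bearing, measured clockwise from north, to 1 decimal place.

Taking east as x and north as y: drone velocity = (-19.854, 59.684) km/h; airliner velocity = (-214.125, -858.809) km/h.
Velocity of drone relative to airliner = (-19.854, 59.684) − (-214.125, -858.809) = (194.271, 918.493) km/h.
Bearing = atan2(194.27, 918.49) = 11.94° clockwise from north.

011.9°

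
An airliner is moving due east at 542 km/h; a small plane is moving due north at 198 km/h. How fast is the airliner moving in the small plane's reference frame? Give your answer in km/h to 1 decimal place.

577.0 km/h

Taking east as x and north as y: airliner velocity = (542.000, 0.000) km/h; small plane velocity = (0.000, 198.000) km/h.
Velocity of airliner relative to small plane = (542.000, 0.000) − (0.000, 198.000) = (542.000, -198.000) km/h.
Magnitude = |(542.000, -198.000)| = 577.034 km/h.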